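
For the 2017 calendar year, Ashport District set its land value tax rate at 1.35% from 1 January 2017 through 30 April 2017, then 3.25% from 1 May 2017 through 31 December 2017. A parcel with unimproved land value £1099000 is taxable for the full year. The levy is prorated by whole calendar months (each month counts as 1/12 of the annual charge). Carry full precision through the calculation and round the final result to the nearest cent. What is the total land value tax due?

1 January – 30 April 2017: 4 months at 1.35% → £1099000 × 1.35% × 4/12 = £4945.5000
1 May – 31 December 2017: 8 months at 3.25% → £1099000 × 3.25% × 8/12 = £23811.6667
Total = £28757.1667

£28757.17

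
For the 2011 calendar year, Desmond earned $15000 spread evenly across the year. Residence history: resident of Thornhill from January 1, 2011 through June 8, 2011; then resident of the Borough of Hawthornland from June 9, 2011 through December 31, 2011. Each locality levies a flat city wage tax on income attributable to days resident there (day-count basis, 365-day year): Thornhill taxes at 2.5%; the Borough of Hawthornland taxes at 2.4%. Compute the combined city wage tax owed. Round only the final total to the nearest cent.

Thornhill, January 1 – June 8, 2011: 159 days → $15000 × 2.5% × 159/365 = $163.3562
The Borough of Hawthornland, June 9 – December 31, 2011: 206 days → $15000 × 2.4% × 206/365 = $203.1781
Total = $366.5342

$366.53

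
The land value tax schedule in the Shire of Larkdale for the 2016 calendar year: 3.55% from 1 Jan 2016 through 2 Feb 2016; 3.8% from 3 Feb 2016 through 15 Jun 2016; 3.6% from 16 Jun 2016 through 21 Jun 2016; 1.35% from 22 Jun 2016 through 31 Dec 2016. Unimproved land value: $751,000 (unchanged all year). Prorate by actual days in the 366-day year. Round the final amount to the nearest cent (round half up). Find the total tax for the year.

1 Jan – 2 Feb 2016: 33 days at 3.55% → $751,000 × 3.55% × 33/366 = $2,403.8156
3 Feb – 15 Jun 2016: 134 days at 3.8% → $751,000 × 3.8% × 134/366 = $10,448.3388
16 Jun – 21 Jun 2016: 6 days at 3.6% → $751,000 × 3.6% × 6/366 = $443.2131
22 Jun – 31 Dec 2016: 193 days at 1.35% → $751,000 × 1.35% × 193/366 = $5,346.2582
Total = $18,641.6257

$18,641.63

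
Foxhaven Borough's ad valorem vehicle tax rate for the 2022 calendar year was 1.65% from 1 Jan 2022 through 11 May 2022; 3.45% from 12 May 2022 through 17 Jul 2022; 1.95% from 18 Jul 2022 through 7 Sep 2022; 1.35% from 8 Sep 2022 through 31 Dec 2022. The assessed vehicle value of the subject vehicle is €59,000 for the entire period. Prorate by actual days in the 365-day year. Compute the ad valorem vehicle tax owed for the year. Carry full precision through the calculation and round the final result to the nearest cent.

€1,137.89

1 Jan – 11 May 2022: 131 days at 1.65% → €59,000 × 1.65% × 131/365 = €349.3932
12 May – 17 Jul 2022: 67 days at 3.45% → €59,000 × 3.45% × 67/365 = €373.6397
18 Jul – 7 Sep 2022: 52 days at 1.95% → €59,000 × 1.95% × 52/365 = €163.9068
8 Sep – 31 Dec 2022: 115 days at 1.35% → €59,000 × 1.35% × 115/365 = €250.9521
Total = €1,137.8918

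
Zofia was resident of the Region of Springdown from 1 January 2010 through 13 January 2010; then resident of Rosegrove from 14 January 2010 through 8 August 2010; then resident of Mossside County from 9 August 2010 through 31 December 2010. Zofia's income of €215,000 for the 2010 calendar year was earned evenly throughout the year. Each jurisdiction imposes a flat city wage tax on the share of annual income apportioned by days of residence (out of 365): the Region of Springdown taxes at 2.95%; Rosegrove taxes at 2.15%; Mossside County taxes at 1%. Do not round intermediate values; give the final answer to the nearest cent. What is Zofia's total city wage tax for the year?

€3,701.53

The Region of Springdown, 1 January – 13 January 2010: 13 days → €215,000 × 2.95% × 13/365 = €225.8973
Rosegrove, 14 January – 8 August 2010: 207 days → €215,000 × 2.15% × 207/365 = €2,621.5274
Mossside County, 9 August – 31 December 2010: 145 days → €215,000 × 1% × 145/365 = €854.1096
Total = €3,701.5342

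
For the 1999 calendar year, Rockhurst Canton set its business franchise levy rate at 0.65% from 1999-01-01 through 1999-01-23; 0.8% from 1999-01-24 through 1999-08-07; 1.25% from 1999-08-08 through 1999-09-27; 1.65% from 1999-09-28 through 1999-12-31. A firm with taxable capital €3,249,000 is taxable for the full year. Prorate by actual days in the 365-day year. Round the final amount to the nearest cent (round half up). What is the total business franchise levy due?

€34,915.62

1999-01-01 to 1999-01-23: 23 days at 0.65% → €3,249,000 × 0.65% × 23/365 = €1,330.7548
1999-01-24 to 1999-08-07: 196 days at 0.8% → €3,249,000 × 0.8% × 196/365 = €13,957.3479
1999-08-08 to 1999-09-27: 51 days at 1.25% → €3,249,000 × 1.25% × 51/365 = €5,674.6233
1999-09-28 to 1999-12-31: 95 days at 1.65% → €3,249,000 × 1.65% × 95/365 = €13,952.8973
Total = €34,915.6233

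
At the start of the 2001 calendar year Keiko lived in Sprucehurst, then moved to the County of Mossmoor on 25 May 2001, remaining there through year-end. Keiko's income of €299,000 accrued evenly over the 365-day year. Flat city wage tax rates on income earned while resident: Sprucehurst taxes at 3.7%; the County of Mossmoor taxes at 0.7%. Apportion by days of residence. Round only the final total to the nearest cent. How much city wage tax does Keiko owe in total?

€5,631.85

Sprucehurst, 1 January – 24 May 2001: 144 days → €299,000 × 3.7% × 144/365 = €4,364.5808
The County of Mossmoor, 25 May – 31 December 2001: 221 days → €299,000 × 0.7% × 221/365 = €1,267.2685
Total = €5,631.8493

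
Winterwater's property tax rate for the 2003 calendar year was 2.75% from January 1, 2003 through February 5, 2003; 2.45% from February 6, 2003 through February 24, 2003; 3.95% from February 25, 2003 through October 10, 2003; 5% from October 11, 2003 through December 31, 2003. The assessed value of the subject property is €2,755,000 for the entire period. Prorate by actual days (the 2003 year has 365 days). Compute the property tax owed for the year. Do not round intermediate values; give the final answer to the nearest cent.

January 1 – February 5, 2003: 36 days at 2.75% → €2,755,000 × 2.75% × 36/365 = €7,472.4658
February 6 – February 24, 2003: 19 days at 2.45% → €2,755,000 × 2.45% × 19/365 = €3,513.5685
February 25 – October 10, 2003: 228 days at 3.95% → €2,755,000 × 3.95% × 228/365 = €67,976.7945
October 11 – December 31, 2003: 82 days at 5% → €2,755,000 × 5% × 82/365 = €30,946.5753
Total = €109,909.4041

€109,909.40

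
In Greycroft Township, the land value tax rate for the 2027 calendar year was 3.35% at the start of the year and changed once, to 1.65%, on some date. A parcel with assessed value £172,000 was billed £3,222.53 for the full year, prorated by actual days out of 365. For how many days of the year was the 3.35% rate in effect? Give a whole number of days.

Let d = days at the first rate; then 365 − d days at the second rate.
£172,000 × [3.35%·d + 1.65%·(365−d)] / 365 = £3,222.53
Solving gives d = 48, so the new rate took effect on 18 February 2027.

48 days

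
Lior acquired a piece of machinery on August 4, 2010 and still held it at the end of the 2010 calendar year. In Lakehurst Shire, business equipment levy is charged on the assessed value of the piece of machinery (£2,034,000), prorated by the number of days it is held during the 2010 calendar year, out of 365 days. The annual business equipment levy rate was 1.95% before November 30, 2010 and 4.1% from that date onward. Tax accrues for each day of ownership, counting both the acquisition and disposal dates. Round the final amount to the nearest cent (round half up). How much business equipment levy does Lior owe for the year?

£20,133.81

August 4 – November 29, 2010: 118 days at 1.95% → £2,034,000 × 1.95% × 118/365 = £12,822.5589
November 30 – December 31, 2010: 32 days at 4.1% → £2,034,000 × 4.1% × 32/365 = £7,311.2548
Total = £20,133.8137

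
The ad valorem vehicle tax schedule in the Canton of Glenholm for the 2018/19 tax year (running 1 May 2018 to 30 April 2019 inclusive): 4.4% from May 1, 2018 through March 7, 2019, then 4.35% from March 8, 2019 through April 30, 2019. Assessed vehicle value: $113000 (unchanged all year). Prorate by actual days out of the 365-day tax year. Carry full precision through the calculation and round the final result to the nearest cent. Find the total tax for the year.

$4963.64

May 1, 2018 – March 7, 2019: 311 days at 4.4% → $113000 × 4.4% × 311/365 = $4236.4164
March 8 – April 30, 2019: 54 days at 4.35% → $113000 × 4.35% × 54/365 = $727.2247
Total = $4963.6411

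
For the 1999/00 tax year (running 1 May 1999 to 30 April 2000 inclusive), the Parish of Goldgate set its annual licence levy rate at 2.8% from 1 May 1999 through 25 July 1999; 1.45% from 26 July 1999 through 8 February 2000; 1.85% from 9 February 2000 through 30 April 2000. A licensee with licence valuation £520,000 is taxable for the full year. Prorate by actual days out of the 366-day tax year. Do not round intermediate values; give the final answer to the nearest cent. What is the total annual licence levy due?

1 May – 25 July 1999: 86 days at 2.8% → £520,000 × 2.8% × 86/366 = £3,421.2022
26 July 1999 – 8 February 2000: 198 days at 1.45% → £520,000 × 1.45% × 198/366 = £4,079.0164
9 February – 30 April 2000: 82 days at 1.85% → £520,000 × 1.85% × 82/366 = £2,155.3005
Total = £9,655.5191

£9,655.52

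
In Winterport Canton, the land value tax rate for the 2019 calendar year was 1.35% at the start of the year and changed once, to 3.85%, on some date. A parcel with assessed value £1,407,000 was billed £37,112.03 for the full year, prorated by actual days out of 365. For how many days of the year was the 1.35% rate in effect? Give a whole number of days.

177 days

Let d = days at the first rate; then 365 − d days at the second rate.
£1,407,000 × [1.35%·d + 3.85%·(365−d)] / 365 = £37,112.03
Solving gives d = 177, so the new rate took effect on June 27, 2019.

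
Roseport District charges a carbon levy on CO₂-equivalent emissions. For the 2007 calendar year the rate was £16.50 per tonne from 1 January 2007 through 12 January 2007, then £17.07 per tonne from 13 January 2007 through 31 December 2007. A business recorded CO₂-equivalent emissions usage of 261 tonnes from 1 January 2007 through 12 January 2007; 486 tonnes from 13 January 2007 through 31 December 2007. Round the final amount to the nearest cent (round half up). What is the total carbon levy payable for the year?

£12,602.52

1 January – 12 January 2007: 261 tonnes at £16.50/tonne → £4,306.50
13 January – 31 December 2007: 486 tonnes at £17.07/tonne → £8,296.02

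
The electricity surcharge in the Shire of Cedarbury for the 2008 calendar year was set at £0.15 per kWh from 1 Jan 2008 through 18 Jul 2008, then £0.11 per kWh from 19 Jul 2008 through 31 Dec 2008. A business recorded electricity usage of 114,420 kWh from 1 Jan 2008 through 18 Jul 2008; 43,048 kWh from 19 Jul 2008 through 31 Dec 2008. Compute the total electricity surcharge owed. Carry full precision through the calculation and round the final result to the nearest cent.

£21898.28

1 Jan – 18 Jul 2008: 114,420 kWh at £0.15/kWh → £17163.00
19 Jul – 31 Dec 2008: 43,048 kWh at £0.11/kWh → £4735.28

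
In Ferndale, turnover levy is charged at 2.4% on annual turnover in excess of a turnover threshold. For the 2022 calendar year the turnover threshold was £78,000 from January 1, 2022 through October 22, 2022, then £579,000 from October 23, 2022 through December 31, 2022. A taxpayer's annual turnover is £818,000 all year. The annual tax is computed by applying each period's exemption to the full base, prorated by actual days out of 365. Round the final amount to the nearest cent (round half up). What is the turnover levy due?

£15,454.03

January 1 – October 22, 2022: 295 days, exemption £78,000 → (£818,000 − £78,000) × 2.4% × 295/365 = £14,353.9726
October 23 – December 31, 2022: 70 days, exemption £579,000 → (£818,000 − £579,000) × 2.4% × 70/365 = £1,100.0548
Total = £15,454.0274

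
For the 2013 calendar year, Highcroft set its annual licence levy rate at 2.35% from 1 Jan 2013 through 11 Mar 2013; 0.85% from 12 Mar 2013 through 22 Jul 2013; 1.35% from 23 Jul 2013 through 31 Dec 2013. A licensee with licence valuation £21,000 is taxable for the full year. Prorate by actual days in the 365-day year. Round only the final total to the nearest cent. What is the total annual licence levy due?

1 Jan – 11 Mar 2013: 70 days at 2.35% → £21,000 × 2.35% × 70/365 = £94.6438
12 Mar – 22 Jul 2013: 133 days at 0.85% → £21,000 × 0.85% × 133/365 = £65.0425
23 Jul – 31 Dec 2013: 162 days at 1.35% → £21,000 × 1.35% × 162/365 = £125.8274
Total = £285.5137

£285.51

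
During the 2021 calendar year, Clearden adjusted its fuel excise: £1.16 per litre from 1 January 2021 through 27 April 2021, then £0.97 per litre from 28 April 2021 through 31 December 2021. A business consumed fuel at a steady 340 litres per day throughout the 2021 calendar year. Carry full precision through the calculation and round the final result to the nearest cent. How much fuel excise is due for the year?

1 January – 27 April 2021: 117 days × 340 litres/day = 39,780 litres at £1.16/litre → £46144.80
28 April – 31 December 2021: 248 days × 340 litres/day = 84,320 litres at £0.97/litre → £81790.40

£127935.20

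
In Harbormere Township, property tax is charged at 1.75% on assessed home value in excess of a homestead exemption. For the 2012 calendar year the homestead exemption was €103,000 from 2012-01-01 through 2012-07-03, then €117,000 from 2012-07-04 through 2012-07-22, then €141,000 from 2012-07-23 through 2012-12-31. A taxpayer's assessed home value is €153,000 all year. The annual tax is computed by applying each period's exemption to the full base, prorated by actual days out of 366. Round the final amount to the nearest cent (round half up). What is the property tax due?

2012-01-01 to 2012-07-03: 185 days, exemption €103,000 → (€153,000 − €103,000) × 1.75% × 185/366 = €442.2814
2012-07-04 to 2012-07-22: 19 days, exemption €117,000 → (€153,000 − €117,000) × 1.75% × 19/366 = €32.7049
2012-07-23 to 2012-12-31: 162 days, exemption €141,000 → (€153,000 − €141,000) × 1.75% × 162/366 = €92.9508
Total = €567.9372

€567.94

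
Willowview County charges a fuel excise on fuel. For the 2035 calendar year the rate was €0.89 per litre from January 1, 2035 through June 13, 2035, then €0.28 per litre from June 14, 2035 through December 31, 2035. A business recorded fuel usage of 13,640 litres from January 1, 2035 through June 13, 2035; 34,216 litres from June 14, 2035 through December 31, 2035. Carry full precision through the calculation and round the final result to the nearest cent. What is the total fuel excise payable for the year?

January 1 – June 13, 2035: 13,640 litres at €0.89/litre → €12,139.60
June 14 – December 31, 2035: 34,216 litres at €0.28/litre → €9,580.48

€21,720.08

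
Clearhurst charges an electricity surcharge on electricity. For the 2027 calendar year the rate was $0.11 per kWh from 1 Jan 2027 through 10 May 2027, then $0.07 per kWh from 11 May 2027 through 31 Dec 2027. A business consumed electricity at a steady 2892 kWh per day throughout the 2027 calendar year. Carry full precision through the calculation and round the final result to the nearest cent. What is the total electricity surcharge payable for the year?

1 Jan – 10 May 2027: 130 days × 2892 kWh/day = 375,960 kWh at $0.11/kWh → $41,355.60
11 May – 31 Dec 2027: 235 days × 2892 kWh/day = 679,620 kWh at $0.07/kWh → $47,573.40

$88,929.00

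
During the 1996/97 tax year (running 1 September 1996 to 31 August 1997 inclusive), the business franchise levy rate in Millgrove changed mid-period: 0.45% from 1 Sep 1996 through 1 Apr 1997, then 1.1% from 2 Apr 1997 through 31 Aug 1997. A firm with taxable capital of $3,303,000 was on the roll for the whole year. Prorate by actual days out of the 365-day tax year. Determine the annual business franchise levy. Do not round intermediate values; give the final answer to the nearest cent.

1 Sep 1996 – 1 Apr 1997: 213 days at 0.45% → $3,303,000 × 0.45% × 213/365 = $8,673.7685
2 Apr – 31 Aug 1997: 152 days at 1.1% → $3,303,000 × 1.1% × 152/365 = $15,130.4548
Total = $23,804.2233

$23,804.22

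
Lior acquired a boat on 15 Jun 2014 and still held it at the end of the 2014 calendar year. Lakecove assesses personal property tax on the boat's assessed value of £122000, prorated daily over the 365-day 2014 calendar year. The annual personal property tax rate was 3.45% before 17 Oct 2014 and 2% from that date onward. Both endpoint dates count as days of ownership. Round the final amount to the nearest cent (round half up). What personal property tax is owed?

£1937.96

15 Jun – 16 Oct 2014: 124 days at 3.45% → £122000 × 3.45% × 124/365 = £1429.9068
17 Oct – 31 Dec 2014: 76 days at 2% → £122000 × 2% × 76/365 = £508.0548
Total = £1937.9616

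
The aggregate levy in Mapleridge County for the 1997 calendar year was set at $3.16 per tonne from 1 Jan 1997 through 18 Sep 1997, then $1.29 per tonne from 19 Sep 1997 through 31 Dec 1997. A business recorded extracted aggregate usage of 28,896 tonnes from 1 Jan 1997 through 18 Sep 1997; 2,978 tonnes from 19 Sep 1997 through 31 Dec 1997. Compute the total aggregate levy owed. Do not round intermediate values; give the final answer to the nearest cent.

1 Jan – 18 Sep 1997: 28,896 tonnes at $3.16/tonne → $91311.36
19 Sep – 31 Dec 1997: 2,978 tonnes at $1.29/tonne → $3841.62

$95152.98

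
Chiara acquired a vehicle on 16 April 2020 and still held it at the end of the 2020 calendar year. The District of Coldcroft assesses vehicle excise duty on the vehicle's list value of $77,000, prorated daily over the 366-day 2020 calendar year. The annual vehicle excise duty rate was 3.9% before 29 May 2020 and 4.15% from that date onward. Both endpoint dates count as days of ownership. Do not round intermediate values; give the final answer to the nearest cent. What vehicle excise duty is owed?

$2,247.41

16 April – 28 May 2020: 43 days at 3.9% → $77,000 × 3.9% × 43/366 = $352.8115
29 May – 31 December 2020: 217 days at 4.15% → $77,000 × 4.15% × 217/366 = $1,894.5997
Total = $2,247.4112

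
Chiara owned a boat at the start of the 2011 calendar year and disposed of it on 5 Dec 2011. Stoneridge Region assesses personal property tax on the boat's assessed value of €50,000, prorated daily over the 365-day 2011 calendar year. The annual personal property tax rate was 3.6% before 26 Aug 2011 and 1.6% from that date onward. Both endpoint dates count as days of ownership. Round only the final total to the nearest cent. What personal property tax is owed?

1 Jan – 25 Aug 2011: 237 days at 3.6% → €50,000 × 3.6% × 237/365 = €1,168.7671
26 Aug – 5 Dec 2011: 102 days at 1.6% → €50,000 × 1.6% × 102/365 = €223.5616
Total = €1,392.3288

€1,392.33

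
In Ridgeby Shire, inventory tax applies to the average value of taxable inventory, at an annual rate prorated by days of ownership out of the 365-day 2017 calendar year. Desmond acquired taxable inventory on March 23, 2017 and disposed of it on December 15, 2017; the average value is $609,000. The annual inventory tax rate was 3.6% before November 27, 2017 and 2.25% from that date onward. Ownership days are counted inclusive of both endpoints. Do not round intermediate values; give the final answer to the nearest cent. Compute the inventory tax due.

March 23 – November 26, 2017: 249 days at 3.6% → $609,000 × 3.6% × 249/365 = $14,956.3726
November 27 – December 15, 2017: 19 days at 2.25% → $609,000 × 2.25% × 19/365 = $713.2808
Total = $15,669.6534

$15,669.65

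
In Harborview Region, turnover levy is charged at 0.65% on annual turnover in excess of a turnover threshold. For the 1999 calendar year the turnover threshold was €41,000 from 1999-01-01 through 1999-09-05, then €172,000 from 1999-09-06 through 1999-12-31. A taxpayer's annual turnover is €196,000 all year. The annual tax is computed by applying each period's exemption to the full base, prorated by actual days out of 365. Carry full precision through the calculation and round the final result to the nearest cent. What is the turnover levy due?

1999-01-01 to 1999-09-05: 248 days, exemption €41,000 → (€196,000 − €41,000) × 0.65% × 248/365 = €684.5479
1999-09-06 to 1999-12-31: 117 days, exemption €172,000 → (€196,000 − €172,000) × 0.65% × 117/365 = €50.0055
Total = €734.5534

€734.55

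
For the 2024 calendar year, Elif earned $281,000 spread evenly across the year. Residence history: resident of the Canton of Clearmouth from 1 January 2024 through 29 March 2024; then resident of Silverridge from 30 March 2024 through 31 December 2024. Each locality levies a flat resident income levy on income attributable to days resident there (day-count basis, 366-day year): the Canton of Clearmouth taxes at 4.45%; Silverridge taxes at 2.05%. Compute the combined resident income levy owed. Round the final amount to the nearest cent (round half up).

$7,400.43

The Canton of Clearmouth, 1 January – 29 March 2024: 89 days → $281,000 × 4.45% × 89/366 = $3,040.7117
Silverridge, 30 March – 31 December 2024: 277 days → $281,000 × 2.05% × 277/366 = $4,359.7227
Total = $7,400.4344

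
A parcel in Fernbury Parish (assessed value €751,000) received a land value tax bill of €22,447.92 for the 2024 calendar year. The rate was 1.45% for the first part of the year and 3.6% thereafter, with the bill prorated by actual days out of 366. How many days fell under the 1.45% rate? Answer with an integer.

104 days

Let d = days at the first rate; then 366 − d days at the second rate.
€751,000 × [1.45%·d + 3.6%·(366−d)] / 366 = €22,447.92
Solving gives d = 104, so the new rate took effect on April 14, 2024.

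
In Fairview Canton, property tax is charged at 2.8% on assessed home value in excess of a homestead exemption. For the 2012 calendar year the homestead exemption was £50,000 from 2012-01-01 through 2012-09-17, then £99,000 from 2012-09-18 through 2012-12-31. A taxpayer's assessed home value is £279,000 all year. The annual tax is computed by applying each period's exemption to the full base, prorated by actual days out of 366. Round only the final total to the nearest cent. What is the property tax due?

£6,018.39

2012-01-01 to 2012-09-17: 261 days, exemption £50,000 → (£279,000 − £50,000) × 2.8% × 261/366 = £4,572.4918
2012-09-18 to 2012-12-31: 105 days, exemption £99,000 → (£279,000 − £99,000) × 2.8% × 105/366 = £1,445.9016
Total = £6,018.3934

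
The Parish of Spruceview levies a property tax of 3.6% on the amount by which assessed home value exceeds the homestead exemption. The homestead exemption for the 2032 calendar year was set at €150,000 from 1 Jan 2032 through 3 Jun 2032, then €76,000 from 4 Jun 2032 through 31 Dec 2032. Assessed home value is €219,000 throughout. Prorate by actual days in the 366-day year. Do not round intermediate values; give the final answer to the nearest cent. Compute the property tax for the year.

€4,019.80

1 Jan – 3 Jun 2032: 155 days, exemption €150,000 → (€219,000 − €150,000) × 3.6% × 155/366 = €1,051.9672
4 Jun – 31 Dec 2032: 211 days, exemption €76,000 → (€219,000 − €76,000) × 3.6% × 211/366 = €2,967.8361
Total = €4,019.8033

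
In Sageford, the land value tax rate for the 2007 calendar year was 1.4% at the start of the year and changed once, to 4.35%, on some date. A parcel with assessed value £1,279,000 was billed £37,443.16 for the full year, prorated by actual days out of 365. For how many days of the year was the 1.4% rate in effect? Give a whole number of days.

Let d = days at the first rate; then 365 − d days at the second rate.
£1,279,000 × [1.4%·d + 4.35%·(365−d)] / 365 = £37,443.16
Solving gives d = 176, so the new rate took effect on 26 June 2007.

176 days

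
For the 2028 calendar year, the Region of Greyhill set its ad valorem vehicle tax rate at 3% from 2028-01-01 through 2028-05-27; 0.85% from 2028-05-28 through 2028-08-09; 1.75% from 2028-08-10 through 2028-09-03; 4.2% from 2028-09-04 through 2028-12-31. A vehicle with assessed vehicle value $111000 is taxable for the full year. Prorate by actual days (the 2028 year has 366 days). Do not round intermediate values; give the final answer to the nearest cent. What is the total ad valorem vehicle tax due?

$3185.79

2028-01-01 to 2028-05-27: 148 days at 3% → $111000 × 3% × 148/366 = $1346.5574
2028-05-28 to 2028-08-09: 74 days at 0.85% → $111000 × 0.85% × 74/366 = $190.7623
2028-08-10 to 2028-09-03: 25 days at 1.75% → $111000 × 1.75% × 25/366 = $132.6844
2028-09-04 to 2028-12-31: 119 days at 4.2% → $111000 × 4.2% × 119/366 = $1515.7869
Total = $3185.7910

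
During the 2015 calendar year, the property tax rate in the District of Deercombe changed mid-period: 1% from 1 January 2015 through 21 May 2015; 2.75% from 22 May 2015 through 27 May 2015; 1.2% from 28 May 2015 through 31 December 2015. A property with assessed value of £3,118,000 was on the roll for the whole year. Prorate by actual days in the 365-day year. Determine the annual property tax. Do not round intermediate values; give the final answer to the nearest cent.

£35,801.47

1 January – 21 May 2015: 141 days at 1% → £3,118,000 × 1% × 141/365 = £12,044.8767
22 May – 27 May 2015: 6 days at 2.75% → £3,118,000 × 2.75% × 6/365 = £1,409.5068
28 May – 31 December 2015: 218 days at 1.2% → £3,118,000 × 1.2% × 218/365 = £22,347.0904
Total = £35,801.4740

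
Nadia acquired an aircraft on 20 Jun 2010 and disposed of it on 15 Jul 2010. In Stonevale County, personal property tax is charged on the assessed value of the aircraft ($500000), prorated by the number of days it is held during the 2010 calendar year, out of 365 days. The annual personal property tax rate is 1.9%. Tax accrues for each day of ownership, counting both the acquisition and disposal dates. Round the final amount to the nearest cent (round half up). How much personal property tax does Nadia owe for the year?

Days held (20 Jun – 15 Jul 2010): 26 out of 365
Tax = $500000 × 1.9% × 26/365 = $676.7123

$676.71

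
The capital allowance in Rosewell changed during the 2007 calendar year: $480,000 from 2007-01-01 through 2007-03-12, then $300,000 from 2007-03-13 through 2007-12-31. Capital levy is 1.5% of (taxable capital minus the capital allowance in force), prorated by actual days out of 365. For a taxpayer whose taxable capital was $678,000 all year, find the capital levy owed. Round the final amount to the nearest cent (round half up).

2007-01-01 to 2007-03-12: 71 days, exemption $480,000 → ($678,000 − $480,000) × 1.5% × 71/365 = $577.7260
2007-03-13 to 2007-12-31: 294 days, exemption $300,000 → ($678,000 − $300,000) × 1.5% × 294/365 = $4,567.0685
Total = $5,144.7945

$5,144.79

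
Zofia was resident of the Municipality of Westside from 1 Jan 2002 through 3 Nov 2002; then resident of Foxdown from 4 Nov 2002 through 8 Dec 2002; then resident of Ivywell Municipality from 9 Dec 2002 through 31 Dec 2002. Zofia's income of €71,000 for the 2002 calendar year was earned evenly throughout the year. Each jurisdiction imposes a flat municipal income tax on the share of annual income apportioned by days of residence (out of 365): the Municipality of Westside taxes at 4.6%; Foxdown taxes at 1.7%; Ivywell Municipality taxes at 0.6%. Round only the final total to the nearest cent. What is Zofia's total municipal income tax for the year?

The Municipality of Westside, 1 Jan – 3 Nov 2002: 307 days → €71,000 × 4.6% × 307/365 = €2,747.0192
Foxdown, 4 Nov – 8 Dec 2002: 35 days → €71,000 × 1.7% × 35/365 = €115.7397
Ivywell Municipality, 9 Dec – 31 Dec 2002: 23 days → €71,000 × 0.6% × 23/365 = €26.8438
Total = €2,889.6027

€2,889.60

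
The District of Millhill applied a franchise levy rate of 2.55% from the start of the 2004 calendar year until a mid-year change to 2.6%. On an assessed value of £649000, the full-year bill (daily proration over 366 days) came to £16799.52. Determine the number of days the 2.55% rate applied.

Let d = days at the first rate; then 366 − d days at the second rate.
£649000 × [2.55%·d + 2.6%·(366−d)] / 366 = £16799.52
Solving gives d = 84, so the new rate took effect on March 25, 2004.

84 days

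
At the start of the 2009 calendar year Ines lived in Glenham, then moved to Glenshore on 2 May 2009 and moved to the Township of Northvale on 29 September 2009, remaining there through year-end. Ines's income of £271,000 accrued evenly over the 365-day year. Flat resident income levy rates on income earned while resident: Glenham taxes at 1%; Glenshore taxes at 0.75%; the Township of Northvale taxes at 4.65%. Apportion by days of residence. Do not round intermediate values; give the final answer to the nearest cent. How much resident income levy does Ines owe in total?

£4,978.98

Glenham, 1 January – 1 May 2009: 121 days → £271,000 × 1% × 121/365 = £898.3836
Glenshore, 2 May – 28 September 2009: 150 days → £271,000 × 0.75% × 150/365 = £835.2740
The Township of Northvale, 29 September – 31 December 2009: 94 days → £271,000 × 4.65% × 94/365 = £3,245.3178
Total = £4,978.9753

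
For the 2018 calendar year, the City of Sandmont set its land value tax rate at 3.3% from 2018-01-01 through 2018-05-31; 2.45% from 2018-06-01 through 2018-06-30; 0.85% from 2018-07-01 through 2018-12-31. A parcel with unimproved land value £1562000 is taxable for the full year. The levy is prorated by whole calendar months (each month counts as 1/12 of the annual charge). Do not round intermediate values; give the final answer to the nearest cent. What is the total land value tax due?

2018-01-01 to 2018-05-31: 5 months at 3.3% → £1562000 × 3.3% × 5/12 = £21477.5000
2018-06-01 to 2018-06-30: 1 month at 2.45% → £1562000 × 2.45% × 1/12 = £3189.0833
2018-07-01 to 2018-12-31: 6 months at 0.85% → £1562000 × 0.85% × 6/12 = £6638.5000
Total = £31305.0833

£31305.08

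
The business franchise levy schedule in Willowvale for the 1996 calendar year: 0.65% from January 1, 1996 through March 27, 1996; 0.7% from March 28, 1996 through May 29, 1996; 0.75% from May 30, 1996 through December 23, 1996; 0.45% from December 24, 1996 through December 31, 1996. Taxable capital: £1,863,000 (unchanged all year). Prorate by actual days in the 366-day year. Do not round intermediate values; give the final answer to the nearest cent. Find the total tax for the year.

£13,247.15

January 1 – March 27, 1996: 87 days at 0.65% → £1,863,000 × 0.65% × 87/366 = £2,878.4877
March 28 – May 29, 1996: 63 days at 0.7% → £1,863,000 × 0.7% × 63/366 = £2,244.7623
May 30 – December 23, 1996: 208 days at 0.75% → £1,863,000 × 0.75% × 208/366 = £7,940.6557
December 24 – December 31, 1996: 8 days at 0.45% → £1,863,000 × 0.45% × 8/366 = £183.2459
Total = £13,247.1516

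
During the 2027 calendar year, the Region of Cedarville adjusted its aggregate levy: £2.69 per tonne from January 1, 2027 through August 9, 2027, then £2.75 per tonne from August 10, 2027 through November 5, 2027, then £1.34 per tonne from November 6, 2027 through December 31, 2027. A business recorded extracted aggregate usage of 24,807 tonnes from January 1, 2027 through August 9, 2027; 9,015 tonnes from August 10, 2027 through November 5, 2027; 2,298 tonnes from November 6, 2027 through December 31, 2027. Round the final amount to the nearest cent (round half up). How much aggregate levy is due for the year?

£94,601.40

January 1 – August 9, 2027: 24,807 tonnes at £2.69/tonne → £66,730.83
August 10 – November 5, 2027: 9,015 tonnes at £2.75/tonne → £24,791.25
November 6 – December 31, 2027: 2,298 tonnes at £1.34/tonne → £3,079.32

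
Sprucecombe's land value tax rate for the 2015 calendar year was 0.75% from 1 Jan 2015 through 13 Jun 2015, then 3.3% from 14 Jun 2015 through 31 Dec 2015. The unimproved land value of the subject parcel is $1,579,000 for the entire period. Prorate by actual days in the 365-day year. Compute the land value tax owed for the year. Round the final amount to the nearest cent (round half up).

$34,015.55

1 Jan – 13 Jun 2015: 164 days at 0.75% → $1,579,000 × 0.75% × 164/365 = $5,321.0137
14 Jun – 31 Dec 2015: 201 days at 3.3% → $1,579,000 × 3.3% × 201/365 = $28,694.5397
Total = $34,015.5534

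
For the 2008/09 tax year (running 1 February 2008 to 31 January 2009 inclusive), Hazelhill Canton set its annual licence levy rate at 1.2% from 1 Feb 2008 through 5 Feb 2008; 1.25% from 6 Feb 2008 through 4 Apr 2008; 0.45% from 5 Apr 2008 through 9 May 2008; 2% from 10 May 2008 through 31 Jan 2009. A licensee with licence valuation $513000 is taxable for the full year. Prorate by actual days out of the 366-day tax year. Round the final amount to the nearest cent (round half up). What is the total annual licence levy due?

$8823.32

1 Feb – 5 Feb 2008: 5 days at 1.2% → $513000 × 1.2% × 5/366 = $84.0984
6 Feb – 4 Apr 2008: 59 days at 1.25% → $513000 × 1.25% × 59/366 = $1033.7090
5 Apr – 9 May 2008: 35 days at 0.45% → $513000 × 0.45% × 35/366 = $220.7582
10 May 2008 – 31 Jan 2009: 267 days at 2% → $513000 × 2% × 267/366 = $7484.7541
Total = $8823.3197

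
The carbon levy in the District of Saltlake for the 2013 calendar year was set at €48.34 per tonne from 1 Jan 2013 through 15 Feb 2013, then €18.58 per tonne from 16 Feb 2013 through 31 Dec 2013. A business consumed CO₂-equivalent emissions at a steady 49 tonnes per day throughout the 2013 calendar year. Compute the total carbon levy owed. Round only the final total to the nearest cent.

1 Jan – 15 Feb 2013: 46 days × 49 tonnes/day = 2,254 tonnes at €48.34/tonne → €108,958.36
16 Feb – 31 Dec 2013: 319 days × 49 tonnes/day = 15,631 tonnes at €18.58/tonne → €290,423.98

€399,382.34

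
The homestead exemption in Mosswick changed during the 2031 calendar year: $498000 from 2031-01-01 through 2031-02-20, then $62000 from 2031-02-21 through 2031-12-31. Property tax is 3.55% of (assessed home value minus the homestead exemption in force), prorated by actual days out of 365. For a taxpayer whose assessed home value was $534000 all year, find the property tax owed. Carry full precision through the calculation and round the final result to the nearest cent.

2031-01-01 to 2031-02-20: 51 days, exemption $498000 → ($534000 − $498000) × 3.55% × 51/365 = $178.5699
2031-02-21 to 2031-12-31: 314 days, exemption $62000 → ($534000 − $62000) × 3.55% × 314/365 = $14414.7507
Total = $14593.3205

$14593.32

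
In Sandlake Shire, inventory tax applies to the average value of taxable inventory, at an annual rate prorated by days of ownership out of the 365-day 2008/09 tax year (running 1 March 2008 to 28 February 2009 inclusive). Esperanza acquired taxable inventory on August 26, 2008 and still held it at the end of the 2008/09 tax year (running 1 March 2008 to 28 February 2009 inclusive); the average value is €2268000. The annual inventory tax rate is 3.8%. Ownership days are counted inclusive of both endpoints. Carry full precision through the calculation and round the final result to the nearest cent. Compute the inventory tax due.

Days held (August 26, 2008 – February 28, 2009): 187 out of 365
Tax = €2268000 × 3.8% × 187/365 = €44154.5425

€44154.54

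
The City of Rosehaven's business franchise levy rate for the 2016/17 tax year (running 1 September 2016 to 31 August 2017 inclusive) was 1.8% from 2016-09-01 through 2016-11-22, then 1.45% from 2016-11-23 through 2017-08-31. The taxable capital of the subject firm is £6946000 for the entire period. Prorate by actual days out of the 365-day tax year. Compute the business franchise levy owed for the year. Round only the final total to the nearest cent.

£106245.25

2016-09-01 to 2016-11-22: 83 days at 1.8% → £6946000 × 1.8% × 83/365 = £28431.0247
2016-11-23 to 2017-08-31: 282 days at 1.45% → £6946000 × 1.45% × 282/365 = £77814.2301
Total = £106245.2548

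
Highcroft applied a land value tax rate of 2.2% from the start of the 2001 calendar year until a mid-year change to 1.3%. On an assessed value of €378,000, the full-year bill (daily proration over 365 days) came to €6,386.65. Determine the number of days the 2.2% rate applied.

158 days

Let d = days at the first rate; then 365 − d days at the second rate.
€378,000 × [2.2%·d + 1.3%·(365−d)] / 365 = €6,386.65
Solving gives d = 158, so the new rate took effect on 8 Jun 2001.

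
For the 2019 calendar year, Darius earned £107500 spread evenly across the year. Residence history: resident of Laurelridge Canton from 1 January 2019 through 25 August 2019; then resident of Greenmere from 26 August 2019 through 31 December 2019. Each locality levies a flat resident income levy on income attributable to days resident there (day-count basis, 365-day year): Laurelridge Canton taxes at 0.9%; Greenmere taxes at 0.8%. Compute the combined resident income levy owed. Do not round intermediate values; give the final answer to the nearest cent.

£929.80

Laurelridge Canton, 1 January – 25 August 2019: 237 days → £107500 × 0.9% × 237/365 = £628.2123
Greenmere, 26 August – 31 December 2019: 128 days → £107500 × 0.8% × 128/365 = £301.5890
Total = £929.8014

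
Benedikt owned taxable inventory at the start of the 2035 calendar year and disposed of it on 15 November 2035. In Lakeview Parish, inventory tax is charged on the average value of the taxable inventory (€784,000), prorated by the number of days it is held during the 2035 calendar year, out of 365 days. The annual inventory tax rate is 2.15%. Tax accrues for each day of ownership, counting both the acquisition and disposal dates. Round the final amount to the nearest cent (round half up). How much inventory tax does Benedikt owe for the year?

Days held (1 January – 15 November 2035): 319 out of 365
Tax = €784,000 × 2.15% × 319/365 = €14,731.6822

€14,731.68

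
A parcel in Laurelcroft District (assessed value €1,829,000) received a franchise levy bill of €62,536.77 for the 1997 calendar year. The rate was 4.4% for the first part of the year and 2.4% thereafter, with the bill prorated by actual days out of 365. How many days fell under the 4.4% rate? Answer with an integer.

Let d = days at the first rate; then 365 − d days at the second rate.
€1,829,000 × [4.4%·d + 2.4%·(365−d)] / 365 = €62,536.77
Solving gives d = 186, so the new rate took effect on July 6, 1997.

186 days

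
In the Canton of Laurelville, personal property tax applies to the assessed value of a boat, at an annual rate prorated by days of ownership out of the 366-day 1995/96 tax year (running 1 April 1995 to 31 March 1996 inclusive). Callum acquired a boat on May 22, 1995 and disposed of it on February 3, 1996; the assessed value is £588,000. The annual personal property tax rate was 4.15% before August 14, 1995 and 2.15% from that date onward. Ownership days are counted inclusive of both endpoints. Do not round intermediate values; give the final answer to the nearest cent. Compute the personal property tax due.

£11,610.59

May 22 – August 13, 1995: 84 days at 4.15% → £588,000 × 4.15% × 84/366 = £5,600.4590
August 14, 1995 – February 3, 1996: 174 days at 2.15% → £588,000 × 2.15% × 174/366 = £6,010.1311
Total = £11,610.5902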